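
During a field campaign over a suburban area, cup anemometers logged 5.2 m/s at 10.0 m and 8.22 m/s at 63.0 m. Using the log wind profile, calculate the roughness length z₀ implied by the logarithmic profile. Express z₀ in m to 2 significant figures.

z₀ ≈ 0.42 m

Log law: V(z) ∝ ln(z/z₀). With r = V₁/V₂ = 5.2/8.22 = 0.63260,
r · ln(z₂/z₀) = ln(z₁/z₀) ⇒ ln z₀ = (ln z₁ − r·ln z₂)/(1 − r)
ln z₀ = (2.30259 − 0.63260×4.14313) / 0.36740 = -0.8666
z₀ = exp(-0.8666) = 0.4204 m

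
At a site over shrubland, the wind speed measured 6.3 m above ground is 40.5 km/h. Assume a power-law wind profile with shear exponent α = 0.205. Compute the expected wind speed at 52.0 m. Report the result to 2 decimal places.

62.43 km/h

Power-law profile: V₂ = V₁ · (z₂/z₁)^α
V₂ = 40.5 × (52.0/6.3)^0.205 = 40.5 × (8.2540)^0.205
    = 40.5 × 1.5414 = 62.4268 km/h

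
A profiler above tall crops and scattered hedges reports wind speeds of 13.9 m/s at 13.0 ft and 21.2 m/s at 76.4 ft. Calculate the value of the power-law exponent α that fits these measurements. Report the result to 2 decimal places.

Power law: V₂/V₁ = (z₂/z₁)^α ⇒ α = ln(V₂/V₁) / ln(z₂/z₁)
α = ln(21.2/13.9) / ln(76.4/13.0) = ln(1.5252) / ln(5.8769)
  = 0.42211 / 1.77103 = 0.23834

α ≈ 0.24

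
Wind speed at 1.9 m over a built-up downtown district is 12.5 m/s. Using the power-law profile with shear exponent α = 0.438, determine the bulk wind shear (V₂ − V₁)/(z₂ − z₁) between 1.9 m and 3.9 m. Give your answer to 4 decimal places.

2.3139 m/s/m

Power law: V₂ = V₁ · (z₂/z₁)^α = 12.5 × (2.0526)^0.438 = 17.1278 m/s
ΔV/Δz = (17.1278 − 12.5)/(3.9 − 1.9) = 4.6278/2.0000 = 2.31391 m/s/m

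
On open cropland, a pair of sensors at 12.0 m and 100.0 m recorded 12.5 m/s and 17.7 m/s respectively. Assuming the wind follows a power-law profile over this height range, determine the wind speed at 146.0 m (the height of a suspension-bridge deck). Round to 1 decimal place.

First find α: α = ln(V₂/V₁)/ln(z₂/z₁) = ln(17.7/12.5)/ln(100.0/12.0) = 0.34784/2.12026 = 0.1641
Extrapolate from 100.0 m to 146.0 m: V₃ = 17.7 × (146.0/100.0)^0.1641 = 17.7 × 1.0641 = 18.8337 m/s

18.8 m/s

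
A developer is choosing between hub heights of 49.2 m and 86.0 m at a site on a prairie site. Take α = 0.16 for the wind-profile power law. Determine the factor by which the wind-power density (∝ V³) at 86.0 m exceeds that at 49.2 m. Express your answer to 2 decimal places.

1.31

Speed ratio: V_B/V_A = (z_B/z_A)^α = (86.0/49.2)^0.16 = (1.7480)^0.16 = 1.09347
Power-density ratio: P_B/P_A = (V_B/V_A)³ = (1.09347)³ = 1.30742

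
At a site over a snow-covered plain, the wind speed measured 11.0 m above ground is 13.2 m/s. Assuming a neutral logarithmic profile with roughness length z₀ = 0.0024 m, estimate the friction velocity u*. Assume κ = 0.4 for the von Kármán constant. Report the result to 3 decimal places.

u* ≈ 0.626 m/s

Log law: V(z) = (u*/κ) · ln(z/z₀) ⇒ u* = κ · V / ln(z/z₀)
u* = 0.4 × 13.2 / ln(11.0/0.0024) = 0.4 × 13.2 / 8.4302
   = 5.2800 / 8.4302 = 0.6263 m/s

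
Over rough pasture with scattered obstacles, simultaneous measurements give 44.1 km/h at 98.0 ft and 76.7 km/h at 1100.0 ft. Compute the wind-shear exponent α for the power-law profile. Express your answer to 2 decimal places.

α ≈ 0.23

Power law: V₂/V₁ = (z₂/z₁)^α ⇒ α = ln(V₂/V₁) / ln(z₂/z₁)
α = ln(76.7/44.1) / ln(1100.0/98.0) = ln(1.7392) / ln(11.2245)
  = 0.55344 / 2.41810 = 0.22887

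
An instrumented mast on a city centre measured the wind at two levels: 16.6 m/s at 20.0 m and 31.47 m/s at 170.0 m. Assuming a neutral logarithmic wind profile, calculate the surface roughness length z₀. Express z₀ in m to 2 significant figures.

Log law: V(z) ∝ ln(z/z₀). With r = V₁/V₂ = 16.6/31.47 = 0.52749,
r · ln(z₂/z₀) = ln(z₁/z₀) ⇒ ln z₀ = (ln z₁ − r·ln z₂)/(1 − r)
ln z₀ = (2.99573 − 0.52749×5.13580) / 0.47251 = 0.6067
z₀ = exp(0.6067) = 1.834 m

z₀ ≈ 1.8 m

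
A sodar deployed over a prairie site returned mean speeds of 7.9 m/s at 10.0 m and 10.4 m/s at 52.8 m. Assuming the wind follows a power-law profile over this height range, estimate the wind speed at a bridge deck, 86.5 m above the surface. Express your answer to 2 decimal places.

11.28 m/s

First find α: α = ln(V₂/V₁)/ln(z₂/z₁) = ln(10.4/7.9)/ln(52.8/10.0) = 0.27494/1.66393 = 0.1652
Extrapolate from 52.8 m to 86.5 m: V₃ = 10.4 × (86.5/52.8)^0.1652 = 10.4 × 1.0850 = 11.2839 m/s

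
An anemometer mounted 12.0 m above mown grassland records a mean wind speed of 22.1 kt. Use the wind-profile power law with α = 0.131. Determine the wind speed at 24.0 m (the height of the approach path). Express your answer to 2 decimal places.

24.20 kt

Power-law profile: V₂ = V₁ · (z₂/z₁)^α
V₂ = 22.1 × (24.0/12.0)^0.131 = 22.1 × (2.0000)^0.131
    = 22.1 × 1.0951 = 24.2007 kt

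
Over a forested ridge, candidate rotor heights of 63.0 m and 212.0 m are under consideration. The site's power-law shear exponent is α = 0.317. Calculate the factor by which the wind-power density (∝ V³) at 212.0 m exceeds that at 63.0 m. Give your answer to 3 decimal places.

3.171

Speed ratio: V_B/V_A = (z_B/z_A)^α = (212.0/63.0)^0.317 = (3.3651)^0.317 = 1.46912
Power-density ratio: P_B/P_A = (V_B/V_A)³ = (1.46912)³ = 3.17083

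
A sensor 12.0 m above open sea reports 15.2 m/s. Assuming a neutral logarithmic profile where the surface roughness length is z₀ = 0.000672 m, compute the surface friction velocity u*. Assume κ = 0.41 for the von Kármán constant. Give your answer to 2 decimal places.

u* ≈ 0.64 m/s

Log law: V(z) = (u*/κ) · ln(z/z₀) ⇒ u* = κ · V / ln(z/z₀)
u* = 0.41 × 15.2 / ln(12.0/0.000672) = 0.41 × 15.2 / 9.7902
   = 6.2320 / 9.7902 = 0.6366 m/s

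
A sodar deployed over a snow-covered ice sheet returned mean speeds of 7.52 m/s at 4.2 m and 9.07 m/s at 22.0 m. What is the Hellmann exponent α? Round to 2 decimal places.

Power law: V₂/V₁ = (z₂/z₁)^α ⇒ α = ln(V₂/V₁) / ln(z₂/z₁)
α = ln(9.07/7.52) / ln(22.0/4.2) = ln(1.2061) / ln(5.2381)
  = 0.18741 / 1.65596 = 0.11317

α ≈ 0.11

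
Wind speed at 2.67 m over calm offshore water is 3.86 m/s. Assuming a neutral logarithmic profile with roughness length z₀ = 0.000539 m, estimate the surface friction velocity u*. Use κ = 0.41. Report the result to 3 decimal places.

Log law: V(z) = (u*/κ) · ln(z/z₀) ⇒ u* = κ · V / ln(z/z₀)
u* = 0.41 × 3.86 / ln(2.67/0.000539) = 0.41 × 3.86 / 8.5079
   = 1.5826 / 8.5079 = 0.1860 m/s

u* ≈ 0.186 m/s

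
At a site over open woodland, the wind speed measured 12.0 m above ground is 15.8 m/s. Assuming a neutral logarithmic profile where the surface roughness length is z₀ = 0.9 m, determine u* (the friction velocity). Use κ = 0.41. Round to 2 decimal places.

Log law: V(z) = (u*/κ) · ln(z/z₀) ⇒ u* = κ · V / ln(z/z₀)
u* = 0.41 × 15.8 / ln(12.0/0.9) = 0.41 × 15.8 / 2.5903
   = 6.4780 / 2.5903 = 2.5009 m/s

u* ≈ 2.50 m/s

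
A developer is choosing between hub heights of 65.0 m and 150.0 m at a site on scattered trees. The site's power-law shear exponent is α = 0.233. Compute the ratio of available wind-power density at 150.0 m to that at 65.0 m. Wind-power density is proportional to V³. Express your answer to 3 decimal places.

Speed ratio: V_B/V_A = (z_B/z_A)^α = (150.0/65.0)^0.233 = (2.3077)^0.233 = 1.21512
Power-density ratio: P_B/P_A = (V_B/V_A)³ = (1.21512)³ = 1.79416

1.794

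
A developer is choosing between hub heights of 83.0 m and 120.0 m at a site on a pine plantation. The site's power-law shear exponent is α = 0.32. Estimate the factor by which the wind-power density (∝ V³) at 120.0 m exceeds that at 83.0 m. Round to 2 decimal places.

1.42

Speed ratio: V_B/V_A = (z_B/z_A)^α = (120.0/83.0)^0.32 = (1.4458)^0.32 = 1.12521
Power-density ratio: P_B/P_A = (V_B/V_A)³ = (1.12521)³ = 1.42462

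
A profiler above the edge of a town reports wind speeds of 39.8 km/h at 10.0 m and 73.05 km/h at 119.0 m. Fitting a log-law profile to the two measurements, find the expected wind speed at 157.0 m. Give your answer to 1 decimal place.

76.8 km/h

Log law: V ∝ ln(z/z₀). From the pair, with r = V₁/V₂ = 0.54483,
ln z₀ = (ln z₁ − r·ln z₂)/(1 − r) = (2.3026 − 0.54483×4.7791)/0.45517 = -0.6618 → z₀ = 0.5159 m
V₃ = V₁ · ln(z₃/z₀)/ln(z₁/z₀) = 39.8 × 5.7181/2.9644 = 76.7706 km/h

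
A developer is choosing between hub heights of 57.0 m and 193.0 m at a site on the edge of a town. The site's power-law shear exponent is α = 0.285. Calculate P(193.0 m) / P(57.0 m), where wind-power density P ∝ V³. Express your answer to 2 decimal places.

Speed ratio: V_B/V_A = (z_B/z_A)^α = (193.0/57.0)^0.285 = (3.3860)^0.285 = 1.41566
Power-density ratio: P_B/P_A = (V_B/V_A)³ = (1.41566)³ = 2.83713

2.84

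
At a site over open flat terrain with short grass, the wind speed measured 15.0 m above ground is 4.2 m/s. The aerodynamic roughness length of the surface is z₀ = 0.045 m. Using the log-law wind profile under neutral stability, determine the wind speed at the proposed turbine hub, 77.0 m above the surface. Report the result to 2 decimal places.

5.38 m/s

Log law: V(z) ∝ ln(z/z₀), so V₂/V₁ = ln(z₂/z₀) / ln(z₁/z₀).
ln(77.0/0.045) = 7.4449, ln(15.0/0.045) = 5.8091
V₂ = 4.2 × 7.4449/5.8091 = 4.2 × 1.2816 = 5.3826 m/s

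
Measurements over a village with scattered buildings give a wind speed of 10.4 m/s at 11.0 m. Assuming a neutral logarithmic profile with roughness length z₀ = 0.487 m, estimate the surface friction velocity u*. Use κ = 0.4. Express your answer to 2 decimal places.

u* ≈ 1.33 m/s

Log law: V(z) = (u*/κ) · ln(z/z₀) ⇒ u* = κ · V / ln(z/z₀)
u* = 0.4 × 10.4 / ln(11.0/0.487) = 0.4 × 10.4 / 3.1174
   = 4.1600 / 3.1174 = 1.3345 m/s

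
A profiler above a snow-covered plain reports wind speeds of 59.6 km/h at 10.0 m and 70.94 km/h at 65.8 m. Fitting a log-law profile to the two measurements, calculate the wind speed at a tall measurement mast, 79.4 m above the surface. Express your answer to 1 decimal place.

Log law: V ∝ ln(z/z₀). From the pair, with r = V₁/V₂ = 0.84015,
ln z₀ = (ln z₁ − r·ln z₂)/(1 − r) = (2.3026 − 0.84015×4.1866)/0.15985 = -7.5994 → z₀ = 0.0005008 m
V₃ = V₁ · ln(z₃/z₀)/ln(z₁/z₀) = 59.6 × 11.9739/9.9020 = 72.0708 km/h

72.1 km/h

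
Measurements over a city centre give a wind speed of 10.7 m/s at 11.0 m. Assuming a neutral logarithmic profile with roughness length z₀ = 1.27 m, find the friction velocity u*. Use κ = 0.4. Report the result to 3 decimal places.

u* ≈ 1.983 m/s

Log law: V(z) = (u*/κ) · ln(z/z₀) ⇒ u* = κ · V / ln(z/z₀)
u* = 0.4 × 10.7 / ln(11.0/1.27) = 0.4 × 10.7 / 2.1589
   = 4.2800 / 2.1589 = 1.9825 m/s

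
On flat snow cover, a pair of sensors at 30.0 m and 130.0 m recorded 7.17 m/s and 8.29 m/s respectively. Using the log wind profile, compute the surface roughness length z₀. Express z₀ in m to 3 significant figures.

z₀ ≈ 0.00251 m

Log law: V(z) ∝ ln(z/z₀). With r = V₁/V₂ = 7.17/8.29 = 0.86490,
r · ln(z₂/z₀) = ln(z₁/z₀) ⇒ ln z₀ = (ln z₁ − r·ln z₂)/(1 − r)
ln z₀ = (3.40120 − 0.86490×4.86753) / 0.13510 = -5.9860
z₀ = exp(-5.9860) = 0.002514 m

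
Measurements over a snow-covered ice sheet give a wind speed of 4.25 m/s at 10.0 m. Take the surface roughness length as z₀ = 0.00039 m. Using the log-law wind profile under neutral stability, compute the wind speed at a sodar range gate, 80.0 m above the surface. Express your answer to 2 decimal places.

Log law: V(z) ∝ ln(z/z₀), so V₂/V₁ = ln(z₂/z₀) / ln(z₁/z₀).
ln(80.0/0.00039) = 12.2314, ln(10.0/0.00039) = 10.1519
V₂ = 4.25 × 12.2314/10.1519 = 4.25 × 1.2048 = 5.1205 m/s

5.12 m/s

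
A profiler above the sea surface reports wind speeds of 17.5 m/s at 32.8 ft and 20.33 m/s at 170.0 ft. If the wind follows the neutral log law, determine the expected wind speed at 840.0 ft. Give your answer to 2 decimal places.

23.08 m/s

Log law: V ∝ ln(z/z₀). From the pair, with r = V₁/V₂ = 0.86080,
ln z₀ = (ln z₁ − r·ln z₂)/(1 − r) = (3.4904 − 0.86080×5.1358)/0.13920 = -6.6841 → z₀ = 0.001251 ft
V₃ = V₁ · ln(z₃/z₀)/ln(z₁/z₀) = 17.5 × 13.4175/10.1745 = 23.0778 m/s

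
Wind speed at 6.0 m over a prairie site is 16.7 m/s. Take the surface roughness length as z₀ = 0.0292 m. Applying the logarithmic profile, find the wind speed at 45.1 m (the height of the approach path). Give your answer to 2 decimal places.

23.03 m/s

Log law: V(z) ∝ ln(z/z₀), so V₂/V₁ = ln(z₂/z₀) / ln(z₁/z₀).
ln(45.1/0.0292) = 7.3425, ln(6.0/0.0292) = 5.3253
V₂ = 16.7 × 7.3425/5.3253 = 16.7 × 1.3788 = 23.0256 m/s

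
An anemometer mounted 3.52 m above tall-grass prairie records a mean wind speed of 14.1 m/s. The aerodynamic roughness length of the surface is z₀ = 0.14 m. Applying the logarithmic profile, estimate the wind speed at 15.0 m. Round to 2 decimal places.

Log law: V(z) ∝ ln(z/z₀), so V₂/V₁ = ln(z₂/z₀) / ln(z₁/z₀).
ln(15.0/0.14) = 4.6742, ln(3.52/0.14) = 3.2246
V₂ = 14.1 × 4.6742/3.2246 = 14.1 × 1.4495 = 20.4386 m/s

20.44 m/s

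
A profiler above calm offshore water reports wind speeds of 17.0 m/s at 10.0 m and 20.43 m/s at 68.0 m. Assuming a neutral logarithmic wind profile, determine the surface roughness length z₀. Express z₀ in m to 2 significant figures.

Log law: V(z) ∝ ln(z/z₀). With r = V₁/V₂ = 17.0/20.43 = 0.83211,
r · ln(z₂/z₀) = ln(z₁/z₀) ⇒ ln z₀ = (ln z₁ − r·ln z₂)/(1 − r)
ln z₀ = (2.30259 − 0.83211×4.21951) / 0.16789 = -7.1982
z₀ = exp(-7.1982) = 0.0007479 m

z₀ ≈ 0.00075 m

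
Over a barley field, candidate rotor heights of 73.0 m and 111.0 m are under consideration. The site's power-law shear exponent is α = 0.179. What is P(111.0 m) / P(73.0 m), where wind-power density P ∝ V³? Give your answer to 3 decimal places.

1.252

Speed ratio: V_B/V_A = (z_B/z_A)^α = (111.0/73.0)^0.179 = (1.5205)^0.179 = 1.07790
Power-density ratio: P_B/P_A = (V_B/V_A)³ = (1.07790)³ = 1.25237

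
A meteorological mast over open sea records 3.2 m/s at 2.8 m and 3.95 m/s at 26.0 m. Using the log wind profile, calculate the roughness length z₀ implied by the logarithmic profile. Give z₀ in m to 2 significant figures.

Log law: V(z) ∝ ln(z/z₀). With r = V₁/V₂ = 3.2/3.95 = 0.81013,
r · ln(z₂/z₀) = ln(z₁/z₀) ⇒ ln z₀ = (ln z₁ − r·ln z₂)/(1 − r)
ln z₀ = (1.02962 − 0.81013×3.25810) / 0.18987 = -8.4785
z₀ = exp(-8.4785) = 0.0002079 m

z₀ ≈ 0.00021 m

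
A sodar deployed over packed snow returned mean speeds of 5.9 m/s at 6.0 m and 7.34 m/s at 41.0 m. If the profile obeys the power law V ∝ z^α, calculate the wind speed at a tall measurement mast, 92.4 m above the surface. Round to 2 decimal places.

8.05 m/s

First find α: α = ln(V₂/V₁)/ln(z₂/z₁) = ln(7.34/5.9)/ln(41.0/6.0) = 0.21839/1.92181 = 0.1136
Extrapolate from 41.0 m to 92.4 m: V₃ = 7.34 × (92.4/41.0)^0.1136 = 7.34 × 1.0967 = 8.0500 m/s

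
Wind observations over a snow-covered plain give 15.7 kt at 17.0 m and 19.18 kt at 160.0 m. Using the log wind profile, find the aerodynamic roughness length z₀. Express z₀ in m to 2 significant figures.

Log law: V(z) ∝ ln(z/z₀). With r = V₁/V₂ = 15.7/19.18 = 0.81856,
r · ln(z₂/z₀) = ln(z₁/z₀) ⇒ ln z₀ = (ln z₁ − r·ln z₂)/(1 − r)
ln z₀ = (2.83321 − 0.81856×5.07517) / 0.18144 = -7.2814
z₀ = exp(-7.2814) = 0.0006882 m

z₀ ≈ 0.00069 m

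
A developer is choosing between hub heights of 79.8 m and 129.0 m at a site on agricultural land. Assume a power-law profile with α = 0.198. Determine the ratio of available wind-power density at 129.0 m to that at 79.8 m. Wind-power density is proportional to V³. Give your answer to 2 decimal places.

1.33

Speed ratio: V_B/V_A = (z_B/z_A)^α = (129.0/79.8)^0.198 = (1.6165)^0.198 = 1.09977
Power-density ratio: P_B/P_A = (V_B/V_A)³ = (1.09977)³ = 1.33015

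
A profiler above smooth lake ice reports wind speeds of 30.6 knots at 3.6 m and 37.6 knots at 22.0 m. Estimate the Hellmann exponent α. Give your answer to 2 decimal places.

Power law: V₂/V₁ = (z₂/z₁)^α ⇒ α = ln(V₂/V₁) / ln(z₂/z₁)
α = ln(37.6/30.6) / ln(22.0/3.6) = ln(1.2288) / ln(6.1111)
  = 0.20600 / 1.81011 = 0.11381

α ≈ 0.11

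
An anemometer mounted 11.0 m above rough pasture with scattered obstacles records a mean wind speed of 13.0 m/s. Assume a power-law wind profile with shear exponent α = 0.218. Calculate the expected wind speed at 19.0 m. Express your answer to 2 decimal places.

Power-law profile: V₂ = V₁ · (z₂/z₁)^α
V₂ = 13.0 × (19.0/11.0)^0.218 = 13.0 × (1.7273)^0.218
    = 13.0 × 1.1265 = 14.6450 m/s

14.64 m/s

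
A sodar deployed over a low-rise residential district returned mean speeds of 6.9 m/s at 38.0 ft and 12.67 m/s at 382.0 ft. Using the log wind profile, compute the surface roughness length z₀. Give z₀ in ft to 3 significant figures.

z₀ ≈ 2.41 ft

Log law: V(z) ∝ ln(z/z₀). With r = V₁/V₂ = 6.9/12.67 = 0.54459,
r · ln(z₂/z₀) = ln(z₁/z₀) ⇒ ln z₀ = (ln z₁ − r·ln z₂)/(1 − r)
ln z₀ = (3.63759 − 0.54459×5.94542) / 0.45541 = 0.8778
z₀ = exp(0.8778) = 2.406 ft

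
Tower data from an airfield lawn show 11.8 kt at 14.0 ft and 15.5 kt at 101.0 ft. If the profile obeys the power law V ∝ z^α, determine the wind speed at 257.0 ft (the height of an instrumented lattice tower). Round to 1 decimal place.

17.6 kt

First find α: α = ln(V₂/V₁)/ln(z₂/z₁) = ln(15.5/11.8)/ln(101.0/14.0) = 0.27274/1.97606 = 0.1380
Extrapolate from 101.0 ft to 257.0 ft: V₃ = 15.5 × (257.0/101.0)^0.1380 = 15.5 × 1.1376 = 17.6325 kt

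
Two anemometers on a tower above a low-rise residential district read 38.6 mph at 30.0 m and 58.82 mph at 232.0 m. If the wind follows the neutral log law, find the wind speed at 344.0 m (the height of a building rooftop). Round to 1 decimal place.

Log law: V ∝ ln(z/z₀). From the pair, with r = V₁/V₂ = 0.65624,
ln z₀ = (ln z₁ − r·ln z₂)/(1 − r) = (3.4012 − 0.65624×5.4467)/0.34376 = -0.5037 → z₀ = 0.6043 m
V₃ = V₁ · ln(z₃/z₀)/ln(z₁/z₀) = 38.6 × 6.3444/3.9049 = 62.7137 mph

62.7 mph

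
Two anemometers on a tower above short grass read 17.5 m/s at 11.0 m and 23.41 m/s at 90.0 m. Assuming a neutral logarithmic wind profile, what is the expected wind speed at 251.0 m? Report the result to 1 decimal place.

Log law: V ∝ ln(z/z₀). From the pair, with r = V₁/V₂ = 0.74754,
ln z₀ = (ln z₁ − r·ln z₂)/(1 − r) = (2.3979 − 0.74754×4.4998)/0.25246 = -3.8260 → z₀ = 0.02180 m
V₃ = V₁ · ln(z₃/z₀)/ln(z₁/z₀) = 17.5 × 9.3515/6.2239 = 26.2938 m/s

26.3 m/s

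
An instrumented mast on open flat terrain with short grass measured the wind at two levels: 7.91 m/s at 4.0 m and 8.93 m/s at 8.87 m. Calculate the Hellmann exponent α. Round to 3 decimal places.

α ≈ 0.152

Power law: V₂/V₁ = (z₂/z₁)^α ⇒ α = ln(V₂/V₁) / ln(z₂/z₁)
α = ln(8.93/7.91) / ln(8.87/4.0) = ln(1.1290) / ln(2.2175)
  = 0.12129 / 0.79638 = 0.15230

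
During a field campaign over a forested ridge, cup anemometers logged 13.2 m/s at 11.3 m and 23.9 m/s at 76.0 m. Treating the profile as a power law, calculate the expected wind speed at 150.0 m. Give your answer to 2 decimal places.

29.54 m/s

First find α: α = ln(V₂/V₁)/ln(z₂/z₁) = ln(23.9/13.2)/ln(76.0/11.3) = 0.59366/1.90593 = 0.3115
Extrapolate from 76.0 m to 150.0 m: V₃ = 23.9 × (150.0/76.0)^0.3115 = 23.9 × 1.2359 = 29.5373 m/s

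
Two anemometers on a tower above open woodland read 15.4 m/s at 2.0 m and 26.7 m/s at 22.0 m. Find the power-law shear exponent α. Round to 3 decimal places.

α ≈ 0.229

Power law: V₂/V₁ = (z₂/z₁)^α ⇒ α = ln(V₂/V₁) / ln(z₂/z₁)
α = ln(26.7/15.4) / ln(22.0/2.0) = ln(1.7338) / ln(11.0000)
  = 0.55030 / 2.39790 = 0.22949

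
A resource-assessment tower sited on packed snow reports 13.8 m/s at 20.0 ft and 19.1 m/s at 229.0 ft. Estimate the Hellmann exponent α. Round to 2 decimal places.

α ≈ 0.13

Power law: V₂/V₁ = (z₂/z₁)^α ⇒ α = ln(V₂/V₁) / ln(z₂/z₁)
α = ln(19.1/13.8) / ln(229.0/20.0) = ln(1.3841) / ln(11.4500)
  = 0.32502 / 2.43799 = 0.13331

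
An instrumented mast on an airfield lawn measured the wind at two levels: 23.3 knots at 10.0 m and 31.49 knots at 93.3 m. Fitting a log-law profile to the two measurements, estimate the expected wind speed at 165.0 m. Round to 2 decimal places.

Log law: V ∝ ln(z/z₀). From the pair, with r = V₁/V₂ = 0.73992,
ln z₀ = (ln z₁ − r·ln z₂)/(1 − r) = (2.3026 − 0.73992×4.5358)/0.26008 = -4.0508 → z₀ = 0.01741 m
V₃ = V₁ · ln(z₃/z₀)/ln(z₁/z₀) = 23.3 × 9.1568/6.3534 = 33.5808 knots

33.58 knots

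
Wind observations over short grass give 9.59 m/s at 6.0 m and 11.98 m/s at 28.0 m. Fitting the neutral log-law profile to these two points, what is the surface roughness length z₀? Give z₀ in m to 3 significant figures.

z₀ ≈ 0.0124 m

Log law: V(z) ∝ ln(z/z₀). With r = V₁/V₂ = 9.59/11.98 = 0.80050,
r · ln(z₂/z₀) = ln(z₁/z₀) ⇒ ln z₀ = (ln z₁ − r·ln z₂)/(1 − r)
ln z₀ = (1.79176 − 0.80050×3.33220) / 0.19950 = -4.3894
z₀ = exp(-4.3894) = 0.01241 m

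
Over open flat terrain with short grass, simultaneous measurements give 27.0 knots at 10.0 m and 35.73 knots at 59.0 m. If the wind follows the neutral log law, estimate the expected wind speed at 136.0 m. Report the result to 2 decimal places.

Log law: V ∝ ln(z/z₀). From the pair, with r = V₁/V₂ = 0.75567,
ln z₀ = (ln z₁ − r·ln z₂)/(1 − r) = (2.3026 − 0.75567×4.0775)/0.24433 = -3.1870 → z₀ = 0.04130 m
V₃ = V₁ · ln(z₃/z₀)/ln(z₁/z₀) = 27.0 × 8.0996/5.4895 = 39.8375 knots

39.84 knots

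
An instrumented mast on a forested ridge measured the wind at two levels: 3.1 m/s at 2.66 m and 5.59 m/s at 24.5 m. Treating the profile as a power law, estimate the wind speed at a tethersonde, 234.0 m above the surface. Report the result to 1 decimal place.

First find α: α = ln(V₂/V₁)/ln(z₂/z₁) = ln(5.59/3.1)/ln(24.5/2.66) = 0.58958/2.22035 = 0.2655
Extrapolate from 24.5 m to 234.0 m: V₃ = 5.59 × (234.0/24.5)^0.2655 = 5.59 × 1.8207 = 10.1777 m/s

10.2 m/s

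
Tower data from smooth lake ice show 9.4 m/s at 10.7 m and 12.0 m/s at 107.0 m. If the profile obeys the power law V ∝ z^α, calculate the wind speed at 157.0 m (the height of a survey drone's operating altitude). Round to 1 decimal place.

First find α: α = ln(V₂/V₁)/ln(z₂/z₁) = ln(12.0/9.4)/ln(107.0/10.7) = 0.24420/2.30259 = 0.1061
Extrapolate from 107.0 m to 157.0 m: V₃ = 12.0 × (157.0/107.0)^0.1061 = 12.0 × 1.0415 = 12.4980 m/s

12.5 m/s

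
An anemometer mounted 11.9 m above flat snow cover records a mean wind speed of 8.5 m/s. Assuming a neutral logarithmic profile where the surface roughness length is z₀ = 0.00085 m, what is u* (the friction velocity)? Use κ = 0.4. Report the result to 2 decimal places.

Log law: V(z) = (u*/κ) · ln(z/z₀) ⇒ u* = κ · V / ln(z/z₀)
u* = 0.4 × 8.5 / ln(11.9/0.00085) = 0.4 × 8.5 / 9.5468
   = 3.4000 / 9.5468 = 0.3561 m/s

u* ≈ 0.36 m/s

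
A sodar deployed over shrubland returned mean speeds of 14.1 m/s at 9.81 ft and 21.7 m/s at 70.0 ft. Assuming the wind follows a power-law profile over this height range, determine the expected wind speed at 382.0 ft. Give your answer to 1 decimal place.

First find α: α = ln(V₂/V₁)/ln(z₂/z₁) = ln(21.7/14.1)/ln(70.0/9.81) = 0.43114/1.96509 = 0.2194
Extrapolate from 70.0 ft to 382.0 ft: V₃ = 21.7 × (382.0/70.0)^0.2194 = 21.7 × 1.4511 = 31.4882 m/s

31.5 m/s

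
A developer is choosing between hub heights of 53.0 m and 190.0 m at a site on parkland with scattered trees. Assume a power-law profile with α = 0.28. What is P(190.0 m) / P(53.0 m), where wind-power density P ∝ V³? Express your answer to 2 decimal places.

Speed ratio: V_B/V_A = (z_B/z_A)^α = (190.0/53.0)^0.28 = (3.5849)^0.28 = 1.42973
Power-density ratio: P_B/P_A = (V_B/V_A)³ = (1.42973)³ = 2.92255

2.92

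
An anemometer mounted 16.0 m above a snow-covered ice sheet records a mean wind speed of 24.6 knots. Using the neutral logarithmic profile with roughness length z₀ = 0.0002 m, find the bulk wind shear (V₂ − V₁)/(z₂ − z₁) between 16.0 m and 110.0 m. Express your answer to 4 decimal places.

0.0447 knots/m

Log law: V₂ = V₁ · ln(z₂/z₀)/ln(z₁/z₀) = 24.6 × 13.2177/11.2898 = 28.8008 knots
ΔV/Δz = (28.8008 − 24.6)/(110.0 − 16.0) = 4.2008/94.0000 = 0.04469 knots/m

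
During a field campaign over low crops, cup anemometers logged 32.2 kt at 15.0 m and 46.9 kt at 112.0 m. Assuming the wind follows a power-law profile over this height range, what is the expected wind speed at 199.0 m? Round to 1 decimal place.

First find α: α = ln(V₂/V₁)/ln(z₂/z₁) = ln(46.9/32.2)/ln(112.0/15.0) = 0.37605/2.01045 = 0.1870
Extrapolate from 112.0 m to 199.0 m: V₃ = 46.9 × (199.0/112.0)^0.1870 = 46.9 × 1.1135 = 52.2236 kt

52.2 kt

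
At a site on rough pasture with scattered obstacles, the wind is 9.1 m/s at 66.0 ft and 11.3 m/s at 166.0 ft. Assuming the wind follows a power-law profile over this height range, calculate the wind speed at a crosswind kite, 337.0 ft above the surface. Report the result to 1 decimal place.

First find α: α = ln(V₂/V₁)/ln(z₂/z₁) = ln(11.3/9.1)/ln(166.0/66.0) = 0.21653/0.92233 = 0.2348
Extrapolate from 166.0 ft to 337.0 ft: V₃ = 11.3 × (337.0/166.0)^0.2348 = 11.3 × 1.1808 = 13.3436 m/s

13.3 m/s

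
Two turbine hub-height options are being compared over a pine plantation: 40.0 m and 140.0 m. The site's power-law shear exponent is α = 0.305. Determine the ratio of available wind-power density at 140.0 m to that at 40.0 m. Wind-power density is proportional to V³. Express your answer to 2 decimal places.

3.15

Speed ratio: V_B/V_A = (z_B/z_A)^α = (140.0/40.0)^0.305 = (3.5000)^0.305 = 1.46535
Power-density ratio: P_B/P_A = (V_B/V_A)³ = (1.46535)³ = 3.14646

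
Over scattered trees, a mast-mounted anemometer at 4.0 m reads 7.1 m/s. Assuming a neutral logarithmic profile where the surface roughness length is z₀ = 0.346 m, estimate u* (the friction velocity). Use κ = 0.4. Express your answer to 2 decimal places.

Log law: V(z) = (u*/κ) · ln(z/z₀) ⇒ u* = κ · V / ln(z/z₀)
u* = 0.4 × 7.1 / ln(4.0/0.346) = 0.4 × 7.1 / 2.4476
   = 2.8400 / 2.4476 = 1.1603 m/s

u* ≈ 1.16 m/s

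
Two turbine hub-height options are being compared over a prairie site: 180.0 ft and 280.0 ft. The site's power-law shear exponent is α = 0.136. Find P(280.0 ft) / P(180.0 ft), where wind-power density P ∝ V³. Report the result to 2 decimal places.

Speed ratio: V_B/V_A = (z_B/z_A)^α = (280.0/180.0)^0.136 = (1.5556)^0.136 = 1.06193
Power-density ratio: P_B/P_A = (V_B/V_A)³ = (1.06193)³ = 1.19754

1.20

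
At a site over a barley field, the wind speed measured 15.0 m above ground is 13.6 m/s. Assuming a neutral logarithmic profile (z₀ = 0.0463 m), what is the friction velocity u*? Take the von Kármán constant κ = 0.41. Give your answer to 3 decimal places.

Log law: V(z) = (u*/κ) · ln(z/z₀) ⇒ u* = κ · V / ln(z/z₀)
u* = 0.41 × 13.6 / ln(15.0/0.0463) = 0.41 × 13.6 / 5.7807
   = 5.5760 / 5.7807 = 0.9646 m/s

u* ≈ 0.965 m/s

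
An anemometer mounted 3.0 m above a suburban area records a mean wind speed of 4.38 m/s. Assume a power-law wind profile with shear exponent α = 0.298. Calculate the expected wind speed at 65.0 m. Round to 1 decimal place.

11.0 m/s

Power-law profile: V₂ = V₁ · (z₂/z₁)^α
V₂ = 4.38 × (65.0/3.0)^0.298 = 4.38 × (21.6667)^0.298
    = 4.38 × 2.5007 = 10.9532 m/s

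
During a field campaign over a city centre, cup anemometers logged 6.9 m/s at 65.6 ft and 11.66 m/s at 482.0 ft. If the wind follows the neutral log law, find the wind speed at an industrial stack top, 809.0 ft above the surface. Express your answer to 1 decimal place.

Log law: V ∝ ln(z/z₀). From the pair, with r = V₁/V₂ = 0.59177,
ln z₀ = (ln z₁ − r·ln z₂)/(1 − r) = (4.1836 − 0.59177×6.1779)/0.40823 = 1.2926 → z₀ = 3.642 ft
V₃ = V₁ · ln(z₃/z₀)/ln(z₁/z₀) = 6.9 × 5.4032/2.8910 = 12.8960 m/s

12.9 m/s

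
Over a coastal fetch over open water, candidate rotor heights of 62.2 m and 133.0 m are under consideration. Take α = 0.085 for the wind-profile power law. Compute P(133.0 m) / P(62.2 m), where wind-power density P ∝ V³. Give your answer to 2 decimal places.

1.21

Speed ratio: V_B/V_A = (z_B/z_A)^α = (133.0/62.2)^0.085 = (2.1383)^0.085 = 1.06673
Power-density ratio: P_B/P_A = (V_B/V_A)³ = (1.06673)³ = 1.21385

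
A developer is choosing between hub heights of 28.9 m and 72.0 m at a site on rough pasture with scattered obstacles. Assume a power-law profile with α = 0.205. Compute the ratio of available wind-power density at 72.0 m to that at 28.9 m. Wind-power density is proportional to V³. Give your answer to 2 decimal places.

1.75

Speed ratio: V_B/V_A = (z_B/z_A)^α = (72.0/28.9)^0.205 = (2.4913)^0.205 = 1.20578
Power-density ratio: P_B/P_A = (V_B/V_A)³ = (1.20578)³ = 1.75310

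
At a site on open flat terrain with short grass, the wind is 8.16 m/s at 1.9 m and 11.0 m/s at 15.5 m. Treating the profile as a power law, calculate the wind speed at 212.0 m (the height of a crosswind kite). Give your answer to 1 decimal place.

16.0 m/s

First find α: α = ln(V₂/V₁)/ln(z₂/z₁) = ln(11.0/8.16)/ln(15.5/1.9) = 0.29865/2.09899 = 0.1423
Extrapolate from 15.5 m to 212.0 m: V₃ = 11.0 × (212.0/15.5)^0.1423 = 11.0 × 1.4509 = 15.9598 m/s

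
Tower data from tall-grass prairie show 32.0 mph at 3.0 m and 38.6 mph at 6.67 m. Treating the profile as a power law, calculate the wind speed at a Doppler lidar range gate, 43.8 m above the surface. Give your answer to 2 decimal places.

60.04 mph

First find α: α = ln(V₂/V₁)/ln(z₂/z₁) = ln(38.6/32.0)/ln(6.67/3.0) = 0.18752/0.79901 = 0.2347
Extrapolate from 6.67 m to 43.8 m: V₃ = 38.6 × (43.8/6.67)^0.2347 = 38.6 × 1.5553 = 60.0355 mph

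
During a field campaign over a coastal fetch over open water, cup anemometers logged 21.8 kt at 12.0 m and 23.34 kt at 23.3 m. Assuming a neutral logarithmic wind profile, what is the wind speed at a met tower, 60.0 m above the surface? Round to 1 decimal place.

25.5 kt

Log law: V ∝ ln(z/z₀). From the pair, with r = V₁/V₂ = 0.93402,
ln z₀ = (ln z₁ − r·ln z₂)/(1 − r) = (2.4849 − 0.93402×3.1485)/0.06598 = -6.9082 → z₀ = 0.0009996 m
V₃ = V₁ · ln(z₃/z₀)/ln(z₁/z₀) = 21.8 × 11.0025/9.3931 = 25.5353 kt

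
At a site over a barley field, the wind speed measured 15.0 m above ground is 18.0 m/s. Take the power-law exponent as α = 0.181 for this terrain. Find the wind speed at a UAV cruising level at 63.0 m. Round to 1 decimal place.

23.3 m/s

Power-law profile: V₂ = V₁ · (z₂/z₁)^α
V₂ = 18.0 × (63.0/15.0)^0.181 = 18.0 × (4.2000)^0.181
    = 18.0 × 1.2966 = 23.3389 m/s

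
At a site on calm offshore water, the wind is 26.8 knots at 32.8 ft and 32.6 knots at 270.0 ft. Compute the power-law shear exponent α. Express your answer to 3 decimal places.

Power law: V₂/V₁ = (z₂/z₁)^α ⇒ α = ln(V₂/V₁) / ln(z₂/z₁)
α = ln(32.6/26.8) / ln(270.0/32.8) = ln(1.2164) / ln(8.2317)
  = 0.19591 / 2.10799 = 0.09294

α ≈ 0.093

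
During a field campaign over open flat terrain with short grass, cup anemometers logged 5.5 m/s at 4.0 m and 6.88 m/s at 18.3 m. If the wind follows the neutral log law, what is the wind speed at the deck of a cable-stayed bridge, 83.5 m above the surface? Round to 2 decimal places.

8.26 m/s

Log law: V ∝ ln(z/z₀). From the pair, with r = V₁/V₂ = 0.79942,
ln z₀ = (ln z₁ − r·ln z₂)/(1 − r) = (1.3863 − 0.79942×2.9069)/0.20058 = -4.6741 → z₀ = 0.009334 m
V₃ = V₁ · ln(z₃/z₀)/ln(z₁/z₀) = 5.5 × 9.0989/6.0604 = 8.2576 m/s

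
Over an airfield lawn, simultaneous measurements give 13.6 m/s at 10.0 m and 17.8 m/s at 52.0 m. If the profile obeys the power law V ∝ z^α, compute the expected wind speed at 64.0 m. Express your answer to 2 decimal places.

First find α: α = ln(V₂/V₁)/ln(z₂/z₁) = ln(17.8/13.6)/ln(52.0/10.0) = 0.26913/1.64866 = 0.1632
Extrapolate from 52.0 m to 64.0 m: V₃ = 17.8 × (64.0/52.0)^0.1632 = 17.8 × 1.0345 = 18.4137 m/s

18.41 m/s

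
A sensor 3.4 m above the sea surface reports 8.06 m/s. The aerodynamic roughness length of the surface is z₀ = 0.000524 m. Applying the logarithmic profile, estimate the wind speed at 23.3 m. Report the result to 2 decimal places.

9.83 m/s

Log law: V(z) ∝ ln(z/z₀), so V₂/V₁ = ln(z₂/z₀) / ln(z₁/z₀).
ln(23.3/0.000524) = 10.7025, ln(3.4/0.000524) = 8.7778
V₂ = 8.06 × 10.7025/8.7778 = 8.06 × 1.2193 = 9.8273 m/s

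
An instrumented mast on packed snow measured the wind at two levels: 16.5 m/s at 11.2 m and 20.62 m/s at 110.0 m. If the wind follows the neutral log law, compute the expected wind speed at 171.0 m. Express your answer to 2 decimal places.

21.42 m/s

Log law: V ∝ ln(z/z₀). From the pair, with r = V₁/V₂ = 0.80019,
ln z₀ = (ln z₁ − r·ln z₂)/(1 − r) = (2.4159 − 0.80019×4.7005)/0.19981 = -6.7334 → z₀ = 0.001190 m
V₃ = V₁ · ln(z₃/z₀)/ln(z₁/z₀) = 16.5 × 11.8751/9.1494 = 21.4156 m/s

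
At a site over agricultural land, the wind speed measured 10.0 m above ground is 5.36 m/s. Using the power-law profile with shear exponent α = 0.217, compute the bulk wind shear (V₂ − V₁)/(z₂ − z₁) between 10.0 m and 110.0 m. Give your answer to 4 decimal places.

Power law: V₂ = V₁ · (z₂/z₁)^α = 5.36 × (11.0000)^0.217 = 9.0188 m/s
ΔV/Δz = (9.0188 − 5.36)/(110.0 − 10.0) = 3.6588/100.0000 = 0.03659 m/s/m

0.0366 m/s/m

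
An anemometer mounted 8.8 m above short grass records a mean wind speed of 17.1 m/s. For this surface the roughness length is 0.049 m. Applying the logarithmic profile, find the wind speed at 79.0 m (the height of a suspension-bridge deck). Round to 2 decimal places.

Log law: V(z) ∝ ln(z/z₀), so V₂/V₁ = ln(z₂/z₀) / ln(z₁/z₀).
ln(79.0/0.049) = 7.3854, ln(8.8/0.049) = 5.1907
V₂ = 17.1 × 7.3854/5.1907 = 17.1 × 1.4228 = 24.3301 m/s

24.33 m/s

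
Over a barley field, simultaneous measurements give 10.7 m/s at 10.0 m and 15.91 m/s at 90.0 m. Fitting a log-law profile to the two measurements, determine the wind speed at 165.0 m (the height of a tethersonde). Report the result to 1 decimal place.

Log law: V ∝ ln(z/z₀). From the pair, with r = V₁/V₂ = 0.67253,
ln z₀ = (ln z₁ − r·ln z₂)/(1 − r) = (2.3026 − 0.67253×4.4998)/0.32747 = -2.2099 → z₀ = 0.1097 m
V₃ = V₁ · ln(z₃/z₀)/ln(z₁/z₀) = 10.7 × 7.3159/4.5125 = 17.3473 m/s

17.3 m/s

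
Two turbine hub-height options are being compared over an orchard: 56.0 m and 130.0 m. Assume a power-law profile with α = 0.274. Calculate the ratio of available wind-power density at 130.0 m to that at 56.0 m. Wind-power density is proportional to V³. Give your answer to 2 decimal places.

2.00

Speed ratio: V_B/V_A = (z_B/z_A)^α = (130.0/56.0)^0.274 = (2.3214)^0.274 = 1.25955
Power-density ratio: P_B/P_A = (V_B/V_A)³ = (1.25955)³ = 1.99825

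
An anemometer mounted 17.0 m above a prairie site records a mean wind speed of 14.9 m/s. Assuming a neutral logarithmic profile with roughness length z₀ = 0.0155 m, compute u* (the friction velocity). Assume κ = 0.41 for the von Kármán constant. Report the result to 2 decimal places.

u* ≈ 0.87 m/s

Log law: V(z) = (u*/κ) · ln(z/z₀) ⇒ u* = κ · V / ln(z/z₀)
u* = 0.41 × 14.9 / ln(17.0/0.0155) = 0.41 × 14.9 / 7.0001
   = 6.1090 / 7.0001 = 0.8727 m/s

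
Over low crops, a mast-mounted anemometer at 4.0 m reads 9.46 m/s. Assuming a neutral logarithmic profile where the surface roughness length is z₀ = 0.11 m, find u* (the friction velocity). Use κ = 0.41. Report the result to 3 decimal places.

u* ≈ 1.079 m/s

Log law: V(z) = (u*/κ) · ln(z/z₀) ⇒ u* = κ · V / ln(z/z₀)
u* = 0.41 × 9.46 / ln(4.0/0.11) = 0.41 × 9.46 / 3.5936
   = 3.8786 / 3.5936 = 1.0793 m/s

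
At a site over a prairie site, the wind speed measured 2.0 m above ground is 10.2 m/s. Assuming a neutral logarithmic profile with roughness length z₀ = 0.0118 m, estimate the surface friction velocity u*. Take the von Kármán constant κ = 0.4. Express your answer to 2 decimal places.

u* ≈ 0.79 m/s

Log law: V(z) = (u*/κ) · ln(z/z₀) ⇒ u* = κ · V / ln(z/z₀)
u* = 0.4 × 10.2 / ln(2.0/0.0118) = 0.4 × 10.2 / 5.1328
   = 4.0800 / 5.1328 = 0.7949 m/s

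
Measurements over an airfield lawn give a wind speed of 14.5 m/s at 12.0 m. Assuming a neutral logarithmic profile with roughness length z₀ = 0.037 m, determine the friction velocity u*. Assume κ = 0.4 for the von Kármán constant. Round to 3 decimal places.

Log law: V(z) = (u*/κ) · ln(z/z₀) ⇒ u* = κ · V / ln(z/z₀)
u* = 0.4 × 14.5 / ln(12.0/0.037) = 0.4 × 14.5 / 5.7817
   = 5.8000 / 5.7817 = 1.0032 m/s

u* ≈ 1.003 m/s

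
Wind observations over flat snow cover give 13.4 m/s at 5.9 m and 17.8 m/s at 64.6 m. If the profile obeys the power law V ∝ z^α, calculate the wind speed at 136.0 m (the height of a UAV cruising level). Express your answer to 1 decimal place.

First find α: α = ln(V₂/V₁)/ln(z₂/z₁) = ln(17.8/13.4)/ln(64.6/5.9) = 0.28394/2.39326 = 0.1186
Extrapolate from 64.6 m to 136.0 m: V₃ = 17.8 × (136.0/64.6)^0.1186 = 17.8 × 1.0923 = 19.4437 m/s

19.4 m/s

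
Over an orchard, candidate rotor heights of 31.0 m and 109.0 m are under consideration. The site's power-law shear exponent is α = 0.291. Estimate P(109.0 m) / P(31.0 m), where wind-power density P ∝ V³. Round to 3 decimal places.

Speed ratio: V_B/V_A = (z_B/z_A)^α = (109.0/31.0)^0.291 = (3.5161)^0.291 = 1.44180
Power-density ratio: P_B/P_A = (V_B/V_A)³ = (1.44180)³ = 2.99719

2.997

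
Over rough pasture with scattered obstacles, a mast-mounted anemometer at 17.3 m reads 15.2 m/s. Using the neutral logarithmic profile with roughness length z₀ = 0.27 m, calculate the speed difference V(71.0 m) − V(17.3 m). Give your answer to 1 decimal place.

5.2 m/s

Log law: V₂ = V₁ · ln(z₂/z₀)/ln(z₁/z₀) = 15.2 × 5.5720/4.1600 = 20.3591 m/s
ΔV = 20.3591 − 15.2 = 5.1591 m/s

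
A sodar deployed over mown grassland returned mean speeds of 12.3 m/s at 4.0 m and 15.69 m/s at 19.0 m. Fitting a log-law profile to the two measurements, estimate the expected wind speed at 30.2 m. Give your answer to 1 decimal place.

Log law: V ∝ ln(z/z₀). From the pair, with r = V₁/V₂ = 0.78394,
ln z₀ = (ln z₁ − r·ln z₂)/(1 − r) = (1.3863 − 0.78394×2.9444)/0.21606 = -4.2672 → z₀ = 0.01402 m
V₃ = V₁ · ln(z₃/z₀)/ln(z₁/z₀) = 12.3 × 7.6750/5.6534 = 16.6982 m/s

16.7 m/s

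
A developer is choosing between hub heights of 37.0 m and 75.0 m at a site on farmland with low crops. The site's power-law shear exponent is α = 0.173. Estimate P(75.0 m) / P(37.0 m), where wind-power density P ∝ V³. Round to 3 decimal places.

Speed ratio: V_B/V_A = (z_B/z_A)^α = (75.0/37.0)^0.173 = (2.0270)^0.173 = 1.13002
Power-density ratio: P_B/P_A = (V_B/V_A)³ = (1.13002)³ = 1.44298

1.443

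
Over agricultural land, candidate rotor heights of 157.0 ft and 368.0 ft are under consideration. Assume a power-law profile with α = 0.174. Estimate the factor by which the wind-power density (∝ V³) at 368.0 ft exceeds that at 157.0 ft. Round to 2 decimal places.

Speed ratio: V_B/V_A = (z_B/z_A)^α = (368.0/157.0)^0.174 = (2.3439)^0.174 = 1.15977
Power-density ratio: P_B/P_A = (V_B/V_A)³ = (1.15977)³ = 1.55996

1.56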